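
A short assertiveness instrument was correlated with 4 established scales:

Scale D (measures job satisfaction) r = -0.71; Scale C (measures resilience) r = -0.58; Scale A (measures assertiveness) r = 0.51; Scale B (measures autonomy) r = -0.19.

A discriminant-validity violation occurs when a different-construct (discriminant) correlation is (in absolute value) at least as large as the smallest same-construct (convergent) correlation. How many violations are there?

Convergent (same construct = assertiveness): Scale A.
Smallest convergent = 0.51. Discriminant |r|: 0.71, 0.58, 0.19; count ≥ 0.51 → 2.

2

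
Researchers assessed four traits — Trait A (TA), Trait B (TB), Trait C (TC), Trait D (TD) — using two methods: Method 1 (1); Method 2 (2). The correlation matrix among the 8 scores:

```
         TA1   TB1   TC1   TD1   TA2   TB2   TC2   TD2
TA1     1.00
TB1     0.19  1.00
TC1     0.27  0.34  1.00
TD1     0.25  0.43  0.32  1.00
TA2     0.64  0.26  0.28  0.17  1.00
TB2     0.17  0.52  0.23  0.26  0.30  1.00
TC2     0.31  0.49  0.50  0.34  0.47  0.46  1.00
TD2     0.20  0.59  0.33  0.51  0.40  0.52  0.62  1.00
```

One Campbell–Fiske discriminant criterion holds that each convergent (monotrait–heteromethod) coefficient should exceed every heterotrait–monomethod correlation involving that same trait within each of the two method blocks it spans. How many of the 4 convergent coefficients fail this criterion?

Each convergent coefficient versus the relevant comparison correlations:
TA (methods 1·2): 0.64 vs {0.19, 0.30, 0.27, 0.47, 0.25, 0.40} → pass.
TB (methods 1·2): 0.52 vs {0.19, 0.30, 0.34, 0.46, 0.43, 0.52} → fail.
TC (methods 1·2): 0.50 vs {0.27, 0.47, 0.34, 0.46, 0.32, 0.62} → fail.
TD (methods 1·2): 0.51 vs {0.25, 0.40, 0.43, 0.52, 0.32, 0.62} → fail.
3 of 4 fail.

3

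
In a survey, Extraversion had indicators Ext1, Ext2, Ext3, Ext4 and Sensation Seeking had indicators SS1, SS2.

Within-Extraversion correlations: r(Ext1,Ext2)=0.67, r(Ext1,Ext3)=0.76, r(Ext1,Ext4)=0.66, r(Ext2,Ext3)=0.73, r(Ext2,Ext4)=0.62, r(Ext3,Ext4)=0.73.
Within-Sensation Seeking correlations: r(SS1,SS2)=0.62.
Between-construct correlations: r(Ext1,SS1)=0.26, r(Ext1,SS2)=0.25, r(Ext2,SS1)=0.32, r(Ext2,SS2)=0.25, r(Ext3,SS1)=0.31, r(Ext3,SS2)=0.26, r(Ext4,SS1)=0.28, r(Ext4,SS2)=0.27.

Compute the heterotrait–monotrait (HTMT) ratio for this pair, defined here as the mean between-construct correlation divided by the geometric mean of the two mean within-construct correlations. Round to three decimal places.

0.419

Mean between = 2.20/8 = 0.2750.
Mean within-Ext = 4.17/6 = 0.6950; mean within-SS = 0.62/1 = 0.6200.
Geometric mean = √(0.6950 × 0.6200) = 0.6564.
HTMT = 0.2750 / 0.6564 = 0.419.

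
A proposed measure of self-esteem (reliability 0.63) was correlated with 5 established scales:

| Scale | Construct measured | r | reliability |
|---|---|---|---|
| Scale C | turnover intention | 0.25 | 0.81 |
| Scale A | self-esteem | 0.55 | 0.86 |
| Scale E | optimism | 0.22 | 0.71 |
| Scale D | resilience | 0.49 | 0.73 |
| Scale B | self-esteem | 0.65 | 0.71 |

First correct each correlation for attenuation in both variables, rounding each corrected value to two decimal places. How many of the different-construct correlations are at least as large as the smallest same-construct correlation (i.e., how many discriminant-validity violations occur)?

0

Disattenuated r (r / √(r_scale · r_new)):
  Scale C (disc): 0.25 / √(0.81·0.63) = 0.35
  Scale A (conv): 0.55 / √(0.86·0.63) = 0.75
  Scale E (disc): 0.22 / √(0.71·0.63) = 0.33
  Scale D (disc): 0.49 / √(0.73·0.63) = 0.72
  Scale B (conv): 0.65 / √(0.71·0.63) = 0.97
Smallest convergent = 0.75. Discriminant values: 0.35, 0.33, 0.72; count ≥ 0.75 → 0.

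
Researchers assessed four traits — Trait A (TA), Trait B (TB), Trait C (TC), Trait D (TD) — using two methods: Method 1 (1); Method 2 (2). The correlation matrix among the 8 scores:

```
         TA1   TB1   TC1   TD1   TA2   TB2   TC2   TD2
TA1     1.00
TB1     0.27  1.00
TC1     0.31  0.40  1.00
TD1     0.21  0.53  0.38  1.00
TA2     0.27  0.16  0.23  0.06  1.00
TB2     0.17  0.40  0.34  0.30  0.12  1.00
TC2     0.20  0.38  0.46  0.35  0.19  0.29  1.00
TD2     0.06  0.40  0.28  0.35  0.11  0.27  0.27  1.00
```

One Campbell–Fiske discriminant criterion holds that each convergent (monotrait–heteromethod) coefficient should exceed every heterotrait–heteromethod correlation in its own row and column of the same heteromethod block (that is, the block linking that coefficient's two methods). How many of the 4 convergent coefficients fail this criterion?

2

Checking each validity diagonal entry against its comparison values:
TA (methods 1·2): 0.27 vs {0.17, 0.16, 0.20, 0.23, 0.06, 0.06} → pass.
TB (methods 1·2): 0.40 vs {0.16, 0.17, 0.38, 0.34, 0.40, 0.30} → fail.
TC (methods 1·2): 0.46 vs {0.23, 0.20, 0.34, 0.38, 0.28, 0.35} → pass.
TD (methods 1·2): 0.35 vs {0.06, 0.06, 0.30, 0.40, 0.35, 0.28} → fail.
2 of 4 fail.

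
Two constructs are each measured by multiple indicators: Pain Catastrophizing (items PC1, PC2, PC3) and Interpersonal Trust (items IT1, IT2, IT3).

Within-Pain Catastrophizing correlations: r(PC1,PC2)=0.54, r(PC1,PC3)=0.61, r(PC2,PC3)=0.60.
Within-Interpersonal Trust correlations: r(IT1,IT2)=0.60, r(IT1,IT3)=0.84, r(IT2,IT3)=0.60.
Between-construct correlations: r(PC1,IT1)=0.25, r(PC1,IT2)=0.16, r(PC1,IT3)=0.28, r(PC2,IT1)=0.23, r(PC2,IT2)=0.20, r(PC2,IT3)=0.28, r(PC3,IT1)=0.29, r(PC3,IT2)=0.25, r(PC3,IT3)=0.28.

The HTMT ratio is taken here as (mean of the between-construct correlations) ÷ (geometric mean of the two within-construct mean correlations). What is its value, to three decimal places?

Mean between = 2.22/9 = 0.2467.
Mean within-PC = 1.75/3 = 0.5833; mean within-IT = 2.04/3 = 0.6800.
Geometric mean = √(0.5833 × 0.6800) = 0.6298.
HTMT = 0.2467 / 0.6298 = 0.392.

0.392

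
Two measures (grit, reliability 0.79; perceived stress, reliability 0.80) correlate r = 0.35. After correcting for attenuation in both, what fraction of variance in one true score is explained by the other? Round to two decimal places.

Disattenuated r = 0.35 / √(0.79 × 0.80) = 0.35 / 0.7950 = 0.4403.
Shared true-score variance = 0.4403² = 0.1939 ≈ 0.19.

0.19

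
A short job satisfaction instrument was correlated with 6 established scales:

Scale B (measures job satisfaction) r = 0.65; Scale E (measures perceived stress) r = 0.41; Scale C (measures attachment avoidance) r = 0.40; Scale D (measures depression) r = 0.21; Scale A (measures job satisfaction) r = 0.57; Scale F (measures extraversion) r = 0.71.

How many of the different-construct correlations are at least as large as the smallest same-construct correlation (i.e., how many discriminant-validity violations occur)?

Convergent (same construct = job satisfaction): Scale B, Scale A.
Smallest convergent = 0.57. Discriminant values: 0.41, 0.40, 0.21, 0.71; count ≥ 0.57 → 1.

1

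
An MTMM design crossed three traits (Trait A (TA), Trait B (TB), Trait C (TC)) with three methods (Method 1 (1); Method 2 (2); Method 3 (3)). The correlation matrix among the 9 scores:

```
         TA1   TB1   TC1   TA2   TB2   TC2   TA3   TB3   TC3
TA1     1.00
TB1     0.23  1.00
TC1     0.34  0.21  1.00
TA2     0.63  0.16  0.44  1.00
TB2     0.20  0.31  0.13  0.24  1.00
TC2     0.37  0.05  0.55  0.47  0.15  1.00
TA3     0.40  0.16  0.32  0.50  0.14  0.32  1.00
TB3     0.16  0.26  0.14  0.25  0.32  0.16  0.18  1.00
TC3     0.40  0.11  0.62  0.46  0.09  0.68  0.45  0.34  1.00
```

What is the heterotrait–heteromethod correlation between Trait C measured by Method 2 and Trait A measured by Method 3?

Different traits and methods: r(TC2, TA3) = 0.32.

0.32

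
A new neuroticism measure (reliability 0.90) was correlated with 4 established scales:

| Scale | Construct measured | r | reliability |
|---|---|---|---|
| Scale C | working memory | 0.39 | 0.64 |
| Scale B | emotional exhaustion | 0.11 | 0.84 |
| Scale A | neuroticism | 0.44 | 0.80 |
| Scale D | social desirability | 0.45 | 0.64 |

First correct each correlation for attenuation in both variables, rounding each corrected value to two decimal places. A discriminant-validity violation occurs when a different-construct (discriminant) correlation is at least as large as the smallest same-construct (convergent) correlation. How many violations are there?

1

Disattenuated r (r / √(r_scale · r_new)):
  Scale C (disc): 0.39 / √(0.64·0.90) = 0.51
  Scale B (disc): 0.11 / √(0.84·0.90) = 0.13
  Scale A (conv): 0.44 / √(0.80·0.90) = 0.52
  Scale D (disc): 0.45 / √(0.64·0.90) = 0.59
Smallest convergent = 0.52. Discriminant values: 0.51, 0.13, 0.59; count ≥ 0.52 → 1.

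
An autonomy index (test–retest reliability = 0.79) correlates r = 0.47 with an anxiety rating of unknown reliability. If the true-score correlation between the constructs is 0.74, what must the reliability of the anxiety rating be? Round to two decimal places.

0.51

r_true = r_obs / √(r_xx · r_yy) ⇒ 0.74 = 0.47 / √(0.79 · r_yy).
√(0.79 · r_yy) = 0.47 / 0.74 = 0.6351; 0.79 · r_yy = 0.4034; r_yy = 0.4034 / 0.79 ≈ 0.51.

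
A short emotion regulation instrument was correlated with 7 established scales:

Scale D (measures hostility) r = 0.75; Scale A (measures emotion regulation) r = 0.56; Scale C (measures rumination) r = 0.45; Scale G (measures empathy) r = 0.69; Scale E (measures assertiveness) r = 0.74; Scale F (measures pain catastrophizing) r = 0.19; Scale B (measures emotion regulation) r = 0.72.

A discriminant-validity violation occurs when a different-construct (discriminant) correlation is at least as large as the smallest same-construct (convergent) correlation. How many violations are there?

Convergent (same construct = emotion regulation): Scale A, Scale B.
Smallest convergent = 0.56. Discriminant values: 0.75, 0.45, 0.69, 0.74, 0.19; count ≥ 0.56 → 3.

3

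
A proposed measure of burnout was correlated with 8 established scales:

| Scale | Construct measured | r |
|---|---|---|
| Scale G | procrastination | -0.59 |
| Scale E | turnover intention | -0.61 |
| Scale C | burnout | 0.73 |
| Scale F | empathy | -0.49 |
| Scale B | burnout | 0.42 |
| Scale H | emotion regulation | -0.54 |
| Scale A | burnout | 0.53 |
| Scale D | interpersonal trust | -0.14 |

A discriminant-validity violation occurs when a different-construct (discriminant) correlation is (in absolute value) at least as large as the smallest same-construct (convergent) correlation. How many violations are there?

4

Convergent (same construct = burnout): Scale C, Scale B, Scale A.
Smallest convergent = 0.42. Discriminant |r|: 0.59, 0.61, 0.49, 0.54, 0.14; count ≥ 0.42 → 4.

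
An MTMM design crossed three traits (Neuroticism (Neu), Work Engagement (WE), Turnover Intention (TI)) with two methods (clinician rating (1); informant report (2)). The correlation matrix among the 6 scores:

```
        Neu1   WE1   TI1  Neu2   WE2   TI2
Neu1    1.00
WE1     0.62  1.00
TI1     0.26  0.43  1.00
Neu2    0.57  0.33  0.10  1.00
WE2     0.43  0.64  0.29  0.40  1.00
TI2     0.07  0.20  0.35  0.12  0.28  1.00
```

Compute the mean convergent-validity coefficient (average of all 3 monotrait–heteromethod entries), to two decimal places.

Convergent values: 0.57, 0.64, 0.35; mean = 1.56/3 = 0.52.

0.52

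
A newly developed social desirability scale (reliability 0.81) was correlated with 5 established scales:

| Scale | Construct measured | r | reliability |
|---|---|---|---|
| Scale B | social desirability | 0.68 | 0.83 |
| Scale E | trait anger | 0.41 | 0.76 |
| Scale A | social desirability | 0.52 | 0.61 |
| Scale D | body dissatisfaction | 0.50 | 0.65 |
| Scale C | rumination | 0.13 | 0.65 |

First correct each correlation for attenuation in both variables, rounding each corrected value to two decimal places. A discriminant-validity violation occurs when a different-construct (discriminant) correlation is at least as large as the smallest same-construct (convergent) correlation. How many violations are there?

0

Disattenuated r (r / √(r_scale · r_new)):
  Scale B (conv): 0.68 / √(0.83·0.81) = 0.83
  Scale E (disc): 0.41 / √(0.76·0.81) = 0.52
  Scale A (conv): 0.52 / √(0.61·0.81) = 0.74
  Scale D (disc): 0.50 / √(0.65·0.81) = 0.69
  Scale C (disc): 0.13 / √(0.65·0.81) = 0.18
Smallest convergent = 0.74. Discriminant values: 0.52, 0.69, 0.18; count ≥ 0.74 → 0.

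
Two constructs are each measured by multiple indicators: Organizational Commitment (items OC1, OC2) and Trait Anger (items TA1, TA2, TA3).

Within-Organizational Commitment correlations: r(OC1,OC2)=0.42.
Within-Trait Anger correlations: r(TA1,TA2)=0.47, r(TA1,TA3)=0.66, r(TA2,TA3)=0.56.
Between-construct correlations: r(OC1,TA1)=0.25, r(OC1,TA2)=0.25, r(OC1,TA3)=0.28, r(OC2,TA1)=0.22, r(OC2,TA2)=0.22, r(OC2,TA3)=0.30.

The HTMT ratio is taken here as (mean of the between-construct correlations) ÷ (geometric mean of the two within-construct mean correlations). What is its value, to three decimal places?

0.521

Mean between = 1.52/6 = 0.2533.
Mean within-OC = 0.42/1 = 0.4200; mean within-TA = 1.69/3 = 0.5633.
Geometric mean = √(0.4200 × 0.5633) = 0.4864.
HTMT = 0.2533 / 0.4864 = 0.521.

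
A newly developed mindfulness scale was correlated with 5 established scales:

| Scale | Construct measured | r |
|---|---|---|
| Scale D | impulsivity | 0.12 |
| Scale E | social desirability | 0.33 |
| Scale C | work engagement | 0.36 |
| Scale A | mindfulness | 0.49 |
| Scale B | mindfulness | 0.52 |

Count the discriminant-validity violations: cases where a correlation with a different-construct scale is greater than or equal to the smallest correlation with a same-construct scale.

Convergent (same construct = mindfulness): Scale A, Scale B.
Smallest convergent = 0.49. Discriminant values: 0.12, 0.33, 0.36; count ≥ 0.49 → 0.

0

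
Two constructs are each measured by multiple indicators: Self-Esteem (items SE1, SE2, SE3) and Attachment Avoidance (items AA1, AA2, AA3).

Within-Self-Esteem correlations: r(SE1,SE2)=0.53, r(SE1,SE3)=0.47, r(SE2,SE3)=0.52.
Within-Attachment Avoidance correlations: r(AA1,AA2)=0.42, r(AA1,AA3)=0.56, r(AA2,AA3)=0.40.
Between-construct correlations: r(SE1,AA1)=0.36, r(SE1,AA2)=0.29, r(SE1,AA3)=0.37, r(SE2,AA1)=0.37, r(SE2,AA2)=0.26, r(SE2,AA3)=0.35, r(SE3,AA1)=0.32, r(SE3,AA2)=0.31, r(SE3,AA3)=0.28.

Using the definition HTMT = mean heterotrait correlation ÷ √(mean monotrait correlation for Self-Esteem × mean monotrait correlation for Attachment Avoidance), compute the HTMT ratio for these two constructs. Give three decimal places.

0.670

Between-construct mean = 2.91/9 = 0.3233.
Mean within-SE = 1.52/3 = 0.5067; mean within-AA = 1.38/3 = 0.4600.
Geometric mean = √(0.5067 × 0.4600) = 0.4828.
HTMT = 0.3233 / 0.4828 = 0.670.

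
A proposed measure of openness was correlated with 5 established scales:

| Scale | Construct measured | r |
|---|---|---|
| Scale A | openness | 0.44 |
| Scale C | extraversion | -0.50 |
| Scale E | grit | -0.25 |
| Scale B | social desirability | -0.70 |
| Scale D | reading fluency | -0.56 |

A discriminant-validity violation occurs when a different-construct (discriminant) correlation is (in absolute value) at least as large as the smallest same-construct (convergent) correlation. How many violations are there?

Convergent (same construct = openness): Scale A.
Smallest convergent = 0.44. Discriminant |r|: 0.50, 0.25, 0.70, 0.56; count ≥ 0.44 → 3.

3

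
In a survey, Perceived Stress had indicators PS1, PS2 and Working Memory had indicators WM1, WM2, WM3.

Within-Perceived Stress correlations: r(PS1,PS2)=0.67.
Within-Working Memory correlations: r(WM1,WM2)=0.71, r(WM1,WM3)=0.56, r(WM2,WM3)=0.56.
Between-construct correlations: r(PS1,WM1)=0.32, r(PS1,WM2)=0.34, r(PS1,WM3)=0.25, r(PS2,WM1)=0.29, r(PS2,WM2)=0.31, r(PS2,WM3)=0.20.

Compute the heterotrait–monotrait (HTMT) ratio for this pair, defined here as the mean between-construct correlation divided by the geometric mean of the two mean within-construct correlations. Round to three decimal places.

0.446

Between-construct mean = 1.71/6 = 0.2850.
Mean within-PS = 0.67/1 = 0.6700; mean within-WM = 1.83/3 = 0.6100.
Geometric mean = √(0.6700 × 0.6100) = 0.6393.
HTMT = 0.2850 / 0.6393 = 0.446.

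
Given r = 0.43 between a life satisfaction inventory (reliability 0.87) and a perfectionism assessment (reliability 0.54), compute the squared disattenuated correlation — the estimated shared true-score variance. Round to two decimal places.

0.39

Disattenuated r = 0.43 / √(0.87 × 0.54) = 0.43 / 0.6854 = 0.6274.
Shared true-score variance = 0.6274² = 0.3936 ≈ 0.39.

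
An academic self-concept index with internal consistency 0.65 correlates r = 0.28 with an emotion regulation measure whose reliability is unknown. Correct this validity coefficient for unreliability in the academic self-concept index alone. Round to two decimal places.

0.35

Single correction: r_c = r_obs / √r_xx = 0.28 / √0.65 = 0.28 / 0.8062 ≈ 0.35.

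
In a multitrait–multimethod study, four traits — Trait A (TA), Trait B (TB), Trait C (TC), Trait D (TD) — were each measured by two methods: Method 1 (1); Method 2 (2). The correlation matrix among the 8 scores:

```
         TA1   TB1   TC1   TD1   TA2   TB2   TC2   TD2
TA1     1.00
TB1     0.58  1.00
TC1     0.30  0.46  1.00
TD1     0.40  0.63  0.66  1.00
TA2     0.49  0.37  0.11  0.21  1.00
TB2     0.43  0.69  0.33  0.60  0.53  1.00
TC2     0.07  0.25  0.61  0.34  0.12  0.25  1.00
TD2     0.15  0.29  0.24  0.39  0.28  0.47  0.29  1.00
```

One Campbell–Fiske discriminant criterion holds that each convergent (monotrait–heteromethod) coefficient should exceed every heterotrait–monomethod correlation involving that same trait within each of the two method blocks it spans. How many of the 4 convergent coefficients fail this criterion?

3

Each convergent coefficient versus the relevant comparison correlations:
TA (methods 1·2): 0.49 vs {0.58, 0.53, 0.30, 0.12, 0.40, 0.28} → fail.
TB (methods 1·2): 0.69 vs {0.58, 0.53, 0.46, 0.25, 0.63, 0.47} → pass.
TC (methods 1·2): 0.61 vs {0.30, 0.12, 0.46, 0.25, 0.66, 0.29} → fail.
TD (methods 1·2): 0.39 vs {0.40, 0.28, 0.63, 0.47, 0.66, 0.29} → fail.
3 of 4 fail.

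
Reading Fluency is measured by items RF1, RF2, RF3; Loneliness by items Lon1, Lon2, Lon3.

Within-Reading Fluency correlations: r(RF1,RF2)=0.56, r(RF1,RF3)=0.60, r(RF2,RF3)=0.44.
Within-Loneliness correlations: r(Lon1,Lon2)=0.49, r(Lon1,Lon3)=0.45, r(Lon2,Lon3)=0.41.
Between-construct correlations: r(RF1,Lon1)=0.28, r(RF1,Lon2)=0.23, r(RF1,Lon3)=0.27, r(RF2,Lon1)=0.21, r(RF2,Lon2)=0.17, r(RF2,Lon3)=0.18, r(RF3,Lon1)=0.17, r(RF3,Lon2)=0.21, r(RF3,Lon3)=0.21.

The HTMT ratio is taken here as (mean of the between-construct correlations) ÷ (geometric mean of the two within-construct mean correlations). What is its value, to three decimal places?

Mean heterotrait r = 1.93/9 = 0.2144.
Mean within-RF = 1.60/3 = 0.5333; mean within-Lon = 1.35/3 = 0.4500.
Geometric mean = √(0.5333 × 0.4500) = 0.4899.
HTMT = 0.2144 / 0.4899 = 0.438.

0.438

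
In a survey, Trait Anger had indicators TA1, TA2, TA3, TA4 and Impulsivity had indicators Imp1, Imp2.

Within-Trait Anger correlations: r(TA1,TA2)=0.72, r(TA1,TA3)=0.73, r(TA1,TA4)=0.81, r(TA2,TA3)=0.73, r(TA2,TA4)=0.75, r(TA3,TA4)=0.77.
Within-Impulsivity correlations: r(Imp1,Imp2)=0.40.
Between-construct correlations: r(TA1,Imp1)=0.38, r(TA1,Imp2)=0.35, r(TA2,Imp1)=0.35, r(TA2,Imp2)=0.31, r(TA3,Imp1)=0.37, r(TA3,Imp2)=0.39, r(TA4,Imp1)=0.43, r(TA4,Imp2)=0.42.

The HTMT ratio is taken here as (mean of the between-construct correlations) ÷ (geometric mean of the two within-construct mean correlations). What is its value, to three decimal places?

Mean heterotrait r = 3.00/8 = 0.3750.
Mean within-TA = 4.51/6 = 0.7517; mean within-Imp = 0.40/1 = 0.4000.
Geometric mean = √(0.7517 × 0.4000) = 0.5483.
HTMT = 0.3750 / 0.5483 = 0.684.

0.684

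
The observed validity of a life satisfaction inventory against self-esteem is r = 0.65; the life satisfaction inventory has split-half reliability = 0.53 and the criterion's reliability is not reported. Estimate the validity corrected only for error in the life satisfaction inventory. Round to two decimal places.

Single correction: r_c = r_obs / √r_xx = 0.65 / √0.53 = 0.65 / 0.7280 ≈ 0.89.

0.89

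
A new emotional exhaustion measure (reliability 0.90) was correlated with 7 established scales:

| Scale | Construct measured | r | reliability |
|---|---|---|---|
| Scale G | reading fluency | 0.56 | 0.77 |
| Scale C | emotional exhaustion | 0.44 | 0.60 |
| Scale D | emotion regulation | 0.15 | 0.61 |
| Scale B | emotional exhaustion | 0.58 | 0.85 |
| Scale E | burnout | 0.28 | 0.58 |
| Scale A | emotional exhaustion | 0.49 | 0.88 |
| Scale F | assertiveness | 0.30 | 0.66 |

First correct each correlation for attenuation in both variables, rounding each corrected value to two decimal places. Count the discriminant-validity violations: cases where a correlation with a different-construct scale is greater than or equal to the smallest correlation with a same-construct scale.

Disattenuated r (r / √(r_scale · r_new)):
  Scale G (disc): 0.56 / √(0.77·0.90) = 0.67
  Scale C (conv): 0.44 / √(0.60·0.90) = 0.60
  Scale D (disc): 0.15 / √(0.61·0.90) = 0.20
  Scale B (conv): 0.58 / √(0.85·0.90) = 0.66
  Scale E (disc): 0.28 / √(0.58·0.90) = 0.39
  Scale A (conv): 0.49 / √(0.88·0.90) = 0.55
  Scale F (disc): 0.30 / √(0.66·0.90) = 0.39
Smallest convergent = 0.55. Discriminant values: 0.67, 0.20, 0.39, 0.39; count ≥ 0.55 → 1.

1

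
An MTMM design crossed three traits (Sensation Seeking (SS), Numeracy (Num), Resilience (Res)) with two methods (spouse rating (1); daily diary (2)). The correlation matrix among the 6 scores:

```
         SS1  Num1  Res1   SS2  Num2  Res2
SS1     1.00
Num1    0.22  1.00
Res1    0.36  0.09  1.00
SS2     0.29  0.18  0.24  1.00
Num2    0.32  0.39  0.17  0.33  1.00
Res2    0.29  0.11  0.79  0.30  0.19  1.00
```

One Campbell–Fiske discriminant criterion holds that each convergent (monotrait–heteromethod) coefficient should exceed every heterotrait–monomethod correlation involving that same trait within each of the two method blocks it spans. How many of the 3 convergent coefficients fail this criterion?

Each convergent coefficient versus the relevant comparison correlations:
SS (methods 1·2): 0.29 vs {0.22, 0.33, 0.36, 0.30} → fail.
Num (methods 1·2): 0.39 vs {0.22, 0.33, 0.09, 0.19} → pass.
Res (methods 1·2): 0.79 vs {0.36, 0.30, 0.09, 0.19} → pass.
1 of 3 fail.

1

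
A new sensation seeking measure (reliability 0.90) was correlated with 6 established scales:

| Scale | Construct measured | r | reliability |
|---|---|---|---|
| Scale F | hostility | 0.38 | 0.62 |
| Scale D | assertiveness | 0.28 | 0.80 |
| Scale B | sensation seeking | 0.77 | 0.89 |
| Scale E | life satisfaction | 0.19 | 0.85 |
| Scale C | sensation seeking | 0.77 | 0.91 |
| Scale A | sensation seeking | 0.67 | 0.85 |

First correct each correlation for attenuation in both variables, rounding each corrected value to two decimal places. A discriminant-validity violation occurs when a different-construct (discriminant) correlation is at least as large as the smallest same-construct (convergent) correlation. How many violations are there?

Disattenuated r (r / √(r_scale · r_new)):
  Scale F (disc): 0.38 / √(0.62·0.90) = 0.51
  Scale D (disc): 0.28 / √(0.80·0.90) = 0.33
  Scale B (conv): 0.77 / √(0.89·0.90) = 0.86
  Scale E (disc): 0.19 / √(0.85·0.90) = 0.22
  Scale C (conv): 0.77 / √(0.91·0.90) = 0.85
  Scale A (conv): 0.67 / √(0.85·0.90) = 0.77
Smallest convergent = 0.77. Discriminant values: 0.51, 0.33, 0.22; count ≥ 0.77 → 0.

0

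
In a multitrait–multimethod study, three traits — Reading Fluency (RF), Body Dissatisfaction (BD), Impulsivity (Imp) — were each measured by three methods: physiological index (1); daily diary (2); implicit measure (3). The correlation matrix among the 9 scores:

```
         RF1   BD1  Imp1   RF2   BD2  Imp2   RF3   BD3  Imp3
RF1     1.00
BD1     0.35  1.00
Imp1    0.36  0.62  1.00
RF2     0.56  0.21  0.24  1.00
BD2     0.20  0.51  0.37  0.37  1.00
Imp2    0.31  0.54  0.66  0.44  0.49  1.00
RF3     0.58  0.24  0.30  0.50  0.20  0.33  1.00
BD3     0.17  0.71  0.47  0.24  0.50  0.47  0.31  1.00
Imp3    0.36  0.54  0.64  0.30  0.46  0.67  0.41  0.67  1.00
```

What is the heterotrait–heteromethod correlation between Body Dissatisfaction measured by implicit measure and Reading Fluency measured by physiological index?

Different traits and methods: r(BD3, RF1) = 0.17.

0.17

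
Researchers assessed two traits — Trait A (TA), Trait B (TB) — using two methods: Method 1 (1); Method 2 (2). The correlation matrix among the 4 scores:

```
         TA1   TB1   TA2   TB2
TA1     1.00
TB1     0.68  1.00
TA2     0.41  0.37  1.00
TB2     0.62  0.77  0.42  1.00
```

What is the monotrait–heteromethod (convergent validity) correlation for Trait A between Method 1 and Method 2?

Same trait (TA), different methods: r(TA1, TA2) = 0.41.

0.41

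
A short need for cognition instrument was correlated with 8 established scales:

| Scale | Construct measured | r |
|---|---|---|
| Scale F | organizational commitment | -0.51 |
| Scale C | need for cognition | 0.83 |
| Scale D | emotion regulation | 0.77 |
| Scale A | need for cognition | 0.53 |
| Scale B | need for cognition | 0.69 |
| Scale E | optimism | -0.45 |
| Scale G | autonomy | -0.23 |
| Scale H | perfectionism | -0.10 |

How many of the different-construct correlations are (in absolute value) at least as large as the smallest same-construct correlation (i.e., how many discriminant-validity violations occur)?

1

Convergent (same construct = need for cognition): Scale C, Scale A, Scale B.
Smallest convergent = 0.53. Discriminant |r|: 0.51, 0.77, 0.45, 0.23, 0.10; count ≥ 0.53 → 1.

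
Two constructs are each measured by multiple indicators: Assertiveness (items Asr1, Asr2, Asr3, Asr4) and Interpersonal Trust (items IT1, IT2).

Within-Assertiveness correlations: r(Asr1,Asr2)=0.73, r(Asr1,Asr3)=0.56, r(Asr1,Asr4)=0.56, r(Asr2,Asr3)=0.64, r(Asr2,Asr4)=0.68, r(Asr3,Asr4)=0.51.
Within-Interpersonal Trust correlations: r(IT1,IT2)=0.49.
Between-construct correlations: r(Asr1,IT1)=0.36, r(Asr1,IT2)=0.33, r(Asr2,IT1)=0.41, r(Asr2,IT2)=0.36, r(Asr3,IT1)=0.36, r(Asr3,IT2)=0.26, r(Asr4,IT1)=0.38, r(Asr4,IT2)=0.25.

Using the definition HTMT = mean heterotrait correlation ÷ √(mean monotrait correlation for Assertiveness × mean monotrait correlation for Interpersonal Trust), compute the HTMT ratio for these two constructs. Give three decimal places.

Between-construct mean = 2.71/8 = 0.3388.
Mean within-Asr = 3.68/6 = 0.6133; mean within-IT = 0.49/1 = 0.4900.
Geometric mean = √(0.6133 × 0.4900) = 0.5482.
HTMT = 0.3388 / 0.5482 = 0.618.

0.618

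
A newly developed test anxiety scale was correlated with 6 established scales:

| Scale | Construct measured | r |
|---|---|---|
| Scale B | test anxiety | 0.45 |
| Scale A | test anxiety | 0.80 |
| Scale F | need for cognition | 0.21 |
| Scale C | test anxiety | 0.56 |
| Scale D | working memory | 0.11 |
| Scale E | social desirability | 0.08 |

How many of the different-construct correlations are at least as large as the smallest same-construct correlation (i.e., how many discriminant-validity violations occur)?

0

Convergent (same construct = test anxiety): Scale B, Scale A, Scale C.
Smallest convergent = 0.45. Discriminant values: 0.21, 0.11, 0.08; count ≥ 0.45 → 0.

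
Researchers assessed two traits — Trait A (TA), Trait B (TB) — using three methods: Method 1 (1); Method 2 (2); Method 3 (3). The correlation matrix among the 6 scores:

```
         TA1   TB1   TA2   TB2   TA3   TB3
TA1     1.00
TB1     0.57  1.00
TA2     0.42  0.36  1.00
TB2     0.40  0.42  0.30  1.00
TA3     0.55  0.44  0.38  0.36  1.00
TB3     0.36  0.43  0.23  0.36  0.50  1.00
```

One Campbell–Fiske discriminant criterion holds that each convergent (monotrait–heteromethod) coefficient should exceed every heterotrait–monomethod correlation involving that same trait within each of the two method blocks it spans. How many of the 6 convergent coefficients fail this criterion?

Each convergent coefficient versus the relevant comparison correlations:
TA (methods 1·2): 0.42 vs {0.57, 0.30} → fail.
TA (methods 1·3): 0.55 vs {0.57, 0.50} → fail.
TA (methods 2·3): 0.38 vs {0.30, 0.50} → fail.
TB (methods 1·2): 0.42 vs {0.57, 0.30} → fail.
TB (methods 1·3): 0.43 vs {0.57, 0.50} → fail.
TB (methods 2·3): 0.36 vs {0.30, 0.50} → fail.
6 of 6 fail.

6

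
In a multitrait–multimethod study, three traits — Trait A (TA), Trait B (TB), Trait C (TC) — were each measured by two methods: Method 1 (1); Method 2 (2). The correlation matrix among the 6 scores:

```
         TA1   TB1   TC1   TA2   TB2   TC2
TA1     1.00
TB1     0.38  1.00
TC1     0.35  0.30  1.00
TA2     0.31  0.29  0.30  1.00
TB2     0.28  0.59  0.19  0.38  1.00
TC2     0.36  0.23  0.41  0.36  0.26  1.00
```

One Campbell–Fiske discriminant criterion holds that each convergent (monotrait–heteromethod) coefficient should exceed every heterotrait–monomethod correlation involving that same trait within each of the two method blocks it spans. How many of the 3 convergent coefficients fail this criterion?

1

Convergent coefficients and their comparison sets:
TA (methods 1·2): 0.31 vs {0.38, 0.38, 0.35, 0.36} → fail.
TB (methods 1·2): 0.59 vs {0.38, 0.38, 0.30, 0.26} → pass.
TC (methods 1·2): 0.41 vs {0.35, 0.36, 0.30, 0.26} → pass.
1 of 3 fail.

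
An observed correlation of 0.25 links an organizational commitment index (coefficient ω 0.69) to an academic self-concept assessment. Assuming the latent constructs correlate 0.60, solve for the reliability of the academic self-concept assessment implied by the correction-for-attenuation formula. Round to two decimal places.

r_true = r_obs / √(r_xx · r_yy) ⇒ 0.60 = 0.25 / √(0.69 · r_yy).
√(0.69 · r_yy) = 0.25 / 0.60 = 0.4167; 0.69 · r_yy = 0.1736; r_yy = 0.1736 / 0.69 ≈ 0.25.

0.25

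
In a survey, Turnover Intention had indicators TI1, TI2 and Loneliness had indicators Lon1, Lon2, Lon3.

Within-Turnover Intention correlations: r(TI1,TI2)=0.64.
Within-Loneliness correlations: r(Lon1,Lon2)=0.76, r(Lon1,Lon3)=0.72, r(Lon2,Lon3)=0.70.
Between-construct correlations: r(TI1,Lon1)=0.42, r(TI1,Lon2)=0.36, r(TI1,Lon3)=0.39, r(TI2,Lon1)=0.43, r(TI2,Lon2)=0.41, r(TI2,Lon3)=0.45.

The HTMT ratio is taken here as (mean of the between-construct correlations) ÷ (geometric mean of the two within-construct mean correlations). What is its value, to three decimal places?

Mean between = 2.46/6 = 0.4100.
Mean within-TI = 0.64/1 = 0.6400; mean within-Lon = 2.18/3 = 0.7267.
Geometric mean = √(0.6400 × 0.7267) = 0.6820.
HTMT = 0.4100 / 0.6820 = 0.601.

0.601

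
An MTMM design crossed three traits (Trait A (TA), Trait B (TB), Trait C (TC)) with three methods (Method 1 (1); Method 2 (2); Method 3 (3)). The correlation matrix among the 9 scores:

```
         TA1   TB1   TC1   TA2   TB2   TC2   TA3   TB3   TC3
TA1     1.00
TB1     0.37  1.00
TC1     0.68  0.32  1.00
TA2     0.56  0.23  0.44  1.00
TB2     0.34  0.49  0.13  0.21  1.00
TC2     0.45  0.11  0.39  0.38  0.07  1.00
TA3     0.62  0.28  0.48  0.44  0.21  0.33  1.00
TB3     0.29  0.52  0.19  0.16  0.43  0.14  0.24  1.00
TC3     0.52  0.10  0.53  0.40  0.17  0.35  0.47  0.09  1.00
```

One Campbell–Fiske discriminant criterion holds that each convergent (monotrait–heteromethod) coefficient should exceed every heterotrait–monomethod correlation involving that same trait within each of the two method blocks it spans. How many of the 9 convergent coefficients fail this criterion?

6

Checking each validity diagonal entry against its comparison values:
TA (methods 1·2): 0.56 vs {0.37, 0.21, 0.68, 0.38} → fail.
TA (methods 1·3): 0.62 vs {0.37, 0.24, 0.68, 0.47} → fail.
TA (methods 2·3): 0.44 vs {0.21, 0.24, 0.38, 0.47} → fail.
TB (methods 1·2): 0.49 vs {0.37, 0.21, 0.32, 0.07} → pass.
TB (methods 1·3): 0.52 vs {0.37, 0.24, 0.32, 0.09} → pass.
TB (methods 2·3): 0.43 vs {0.21, 0.24, 0.07, 0.09} → pass.
TC (methods 1·2): 0.39 vs {0.68, 0.38, 0.32, 0.07} → fail.
TC (methods 1·3): 0.53 vs {0.68, 0.47, 0.32, 0.09} → fail.
TC (methods 2·3): 0.35 vs {0.38, 0.47, 0.07, 0.09} → fail.
6 of 9 fail.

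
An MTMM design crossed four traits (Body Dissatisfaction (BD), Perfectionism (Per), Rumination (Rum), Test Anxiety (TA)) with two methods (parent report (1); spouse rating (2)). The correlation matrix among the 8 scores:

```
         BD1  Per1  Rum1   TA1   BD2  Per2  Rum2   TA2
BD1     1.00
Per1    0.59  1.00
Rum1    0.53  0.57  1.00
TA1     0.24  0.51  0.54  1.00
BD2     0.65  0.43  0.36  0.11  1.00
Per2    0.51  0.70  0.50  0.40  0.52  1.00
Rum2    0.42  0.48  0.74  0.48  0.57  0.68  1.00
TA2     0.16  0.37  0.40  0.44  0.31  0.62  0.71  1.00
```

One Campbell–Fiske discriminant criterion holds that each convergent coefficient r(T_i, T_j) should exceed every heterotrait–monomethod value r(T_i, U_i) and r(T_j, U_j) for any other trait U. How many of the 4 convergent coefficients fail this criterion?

1

Checking each validity diagonal entry against its comparison values:
BD (methods 1·2): 0.65 vs {0.59, 0.52, 0.53, 0.57, 0.24, 0.31} → pass.
Per (methods 1·2): 0.70 vs {0.59, 0.52, 0.57, 0.68, 0.51, 0.62} → pass.
Rum (methods 1·2): 0.74 vs {0.53, 0.57, 0.57, 0.68, 0.54, 0.71} → pass.
TA (methods 1·2): 0.44 vs {0.24, 0.31, 0.51, 0.62, 0.54, 0.71} → fail.
1 of 4 fail.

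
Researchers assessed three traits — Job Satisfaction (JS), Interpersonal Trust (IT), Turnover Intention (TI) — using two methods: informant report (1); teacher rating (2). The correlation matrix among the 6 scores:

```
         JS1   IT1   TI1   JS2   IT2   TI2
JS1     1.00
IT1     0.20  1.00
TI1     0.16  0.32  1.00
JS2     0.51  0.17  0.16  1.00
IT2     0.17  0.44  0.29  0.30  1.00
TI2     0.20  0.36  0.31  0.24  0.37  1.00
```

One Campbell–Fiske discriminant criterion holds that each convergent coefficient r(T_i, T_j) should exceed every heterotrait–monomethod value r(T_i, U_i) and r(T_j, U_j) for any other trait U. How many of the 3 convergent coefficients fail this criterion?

1

Checking each validity diagonal entry against its comparison values:
JS (methods 1·2): 0.51 vs {0.20, 0.30, 0.16, 0.24} → pass.
IT (methods 1·2): 0.44 vs {0.20, 0.30, 0.32, 0.37} → pass.
TI (methods 1·2): 0.31 vs {0.16, 0.24, 0.32, 0.37} → fail.
1 of 3 fail.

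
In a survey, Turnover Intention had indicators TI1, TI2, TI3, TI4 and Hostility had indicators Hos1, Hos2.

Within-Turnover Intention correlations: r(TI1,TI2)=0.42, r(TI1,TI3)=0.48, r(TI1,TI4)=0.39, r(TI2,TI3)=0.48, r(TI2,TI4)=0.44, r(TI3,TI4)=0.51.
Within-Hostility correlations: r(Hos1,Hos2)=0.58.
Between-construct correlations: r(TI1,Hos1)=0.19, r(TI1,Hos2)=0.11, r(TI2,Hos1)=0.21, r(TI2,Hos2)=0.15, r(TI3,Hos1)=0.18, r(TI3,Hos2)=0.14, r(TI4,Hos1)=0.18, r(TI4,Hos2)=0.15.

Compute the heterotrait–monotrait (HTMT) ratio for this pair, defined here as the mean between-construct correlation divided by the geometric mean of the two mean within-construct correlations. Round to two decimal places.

Mean between = 1.31/8 = 0.1638.
Mean within-TI = 2.72/6 = 0.4533; mean within-Hos = 0.58/1 = 0.5800.
Geometric mean = √(0.4533 × 0.5800) = 0.5128.
HTMT = 0.1638 / 0.5128 = 0.32.

0.32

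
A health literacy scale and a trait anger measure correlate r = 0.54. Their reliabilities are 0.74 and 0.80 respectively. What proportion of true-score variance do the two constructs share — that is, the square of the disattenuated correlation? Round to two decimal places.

0.49

Disattenuated r = 0.54 / √(0.74 × 0.80) = 0.54 / 0.7694 = 0.7018.
Shared true-score variance = 0.7018² = 0.4925 ≈ 0.49.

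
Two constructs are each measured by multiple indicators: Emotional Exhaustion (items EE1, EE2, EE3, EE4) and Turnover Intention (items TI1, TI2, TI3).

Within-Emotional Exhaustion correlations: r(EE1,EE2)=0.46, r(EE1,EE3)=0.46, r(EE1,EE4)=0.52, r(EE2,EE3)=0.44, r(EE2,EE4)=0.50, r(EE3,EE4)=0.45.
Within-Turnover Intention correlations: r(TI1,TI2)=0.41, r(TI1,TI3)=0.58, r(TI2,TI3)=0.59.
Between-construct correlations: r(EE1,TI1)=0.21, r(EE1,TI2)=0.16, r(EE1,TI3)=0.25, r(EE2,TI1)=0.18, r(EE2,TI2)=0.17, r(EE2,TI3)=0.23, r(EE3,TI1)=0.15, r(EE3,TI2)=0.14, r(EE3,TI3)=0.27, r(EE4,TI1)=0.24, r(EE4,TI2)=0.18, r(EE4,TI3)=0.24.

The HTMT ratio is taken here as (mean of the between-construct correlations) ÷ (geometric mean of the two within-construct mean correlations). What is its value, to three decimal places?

0.405

Mean between = 2.42/12 = 0.2017.
Mean within-EE = 2.83/6 = 0.4717; mean within-TI = 1.58/3 = 0.5267.
Geometric mean = √(0.4717 × 0.5267) = 0.4984.
HTMT = 0.2017 / 0.4984 = 0.405.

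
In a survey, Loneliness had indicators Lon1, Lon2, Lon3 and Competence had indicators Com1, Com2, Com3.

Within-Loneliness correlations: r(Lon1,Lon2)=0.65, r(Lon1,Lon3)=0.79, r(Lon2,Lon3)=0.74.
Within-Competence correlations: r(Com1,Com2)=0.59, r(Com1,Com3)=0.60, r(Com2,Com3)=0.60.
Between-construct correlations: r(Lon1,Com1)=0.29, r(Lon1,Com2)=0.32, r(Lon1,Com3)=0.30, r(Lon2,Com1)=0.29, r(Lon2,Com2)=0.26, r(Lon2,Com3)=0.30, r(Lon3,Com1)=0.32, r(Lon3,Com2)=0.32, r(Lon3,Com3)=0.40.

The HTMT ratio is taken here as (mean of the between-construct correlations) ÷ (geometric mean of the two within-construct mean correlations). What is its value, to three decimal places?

Mean between = 2.80/9 = 0.3111.
Mean within-Lon = 2.18/3 = 0.7267; mean within-Com = 1.79/3 = 0.5967.
Geometric mean = √(0.7267 × 0.5967) = 0.6585.
HTMT = 0.3111 / 0.6585 = 0.472.

0.472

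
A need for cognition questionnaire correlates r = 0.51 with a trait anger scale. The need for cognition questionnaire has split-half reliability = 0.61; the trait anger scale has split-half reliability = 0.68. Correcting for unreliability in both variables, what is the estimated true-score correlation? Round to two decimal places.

r_true = r_obs / √(r_xx · r_yy) = 0.51 / √(0.61 × 0.68) = 0.51 / √0.4148 = 0.51 / 0.6440 ≈ 0.79.

0.79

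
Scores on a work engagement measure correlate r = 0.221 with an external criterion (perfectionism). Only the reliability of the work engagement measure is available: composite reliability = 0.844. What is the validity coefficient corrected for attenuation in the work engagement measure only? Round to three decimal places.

Single correction: r_c = r_obs / √r_xx = 0.221 / √0.844 = 0.221 / 0.9187 ≈ 0.241.

0.241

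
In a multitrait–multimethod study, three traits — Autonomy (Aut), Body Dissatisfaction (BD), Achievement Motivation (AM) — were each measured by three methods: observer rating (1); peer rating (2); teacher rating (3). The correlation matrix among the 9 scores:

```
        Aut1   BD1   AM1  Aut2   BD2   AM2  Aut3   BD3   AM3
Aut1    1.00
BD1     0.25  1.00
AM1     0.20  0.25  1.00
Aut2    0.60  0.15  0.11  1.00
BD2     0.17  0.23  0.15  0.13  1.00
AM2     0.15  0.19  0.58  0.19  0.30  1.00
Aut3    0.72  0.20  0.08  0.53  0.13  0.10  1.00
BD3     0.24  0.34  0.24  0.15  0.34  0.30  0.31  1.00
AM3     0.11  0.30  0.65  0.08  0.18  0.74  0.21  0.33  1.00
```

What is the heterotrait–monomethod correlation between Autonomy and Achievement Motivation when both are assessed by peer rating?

0.19

Different traits, same method: r(Aut2, AM2) = 0.19.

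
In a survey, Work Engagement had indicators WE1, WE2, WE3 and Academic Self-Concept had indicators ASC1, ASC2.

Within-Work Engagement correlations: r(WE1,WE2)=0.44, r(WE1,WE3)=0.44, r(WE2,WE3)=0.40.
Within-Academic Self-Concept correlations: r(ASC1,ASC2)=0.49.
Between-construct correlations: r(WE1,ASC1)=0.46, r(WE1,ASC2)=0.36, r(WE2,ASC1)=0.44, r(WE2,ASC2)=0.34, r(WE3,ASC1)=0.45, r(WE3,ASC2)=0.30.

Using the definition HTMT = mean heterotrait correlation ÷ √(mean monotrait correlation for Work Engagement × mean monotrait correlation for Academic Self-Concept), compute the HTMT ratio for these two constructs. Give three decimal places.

0.857

Between-construct mean = 2.35/6 = 0.3917.
Mean within-WE = 1.28/3 = 0.4267; mean within-ASC = 0.49/1 = 0.4900.
Geometric mean = √(0.4267 × 0.4900) = 0.4573.
HTMT = 0.3917 / 0.4573 = 0.857.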